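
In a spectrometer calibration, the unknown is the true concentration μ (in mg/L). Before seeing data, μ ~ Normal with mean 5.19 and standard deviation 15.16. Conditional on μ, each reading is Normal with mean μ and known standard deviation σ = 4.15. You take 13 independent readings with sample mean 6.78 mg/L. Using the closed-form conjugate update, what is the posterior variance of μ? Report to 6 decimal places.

For Normal data with known variance σ², a Normal(μ₀, σ₀²) prior on μ is conjugate. Posterior precision = 1/σ₀² + n/σ²; posterior mean is the precision-weighted average of μ₀ and x̄.
σ₀² = 15.16² = 229.8256, σ² = 4.15² = 17.2225; σ² + n·σ₀² = 17.2225 + 13·229.8256 = 3004.9553.
Posterior precision = 1/σ₀² + n/σ² = 1/229.8256 + 13/17.2225 = (σ² + n·σ₀²)/(σ₀²σ²) = 3004.9553/(229.8256·17.2225); posterior variance σₙ² = σ₀²σ²/(σ² + n·σ₀²) = 229.8256·17.2225/3004.9553 = 1.317215.

1.317215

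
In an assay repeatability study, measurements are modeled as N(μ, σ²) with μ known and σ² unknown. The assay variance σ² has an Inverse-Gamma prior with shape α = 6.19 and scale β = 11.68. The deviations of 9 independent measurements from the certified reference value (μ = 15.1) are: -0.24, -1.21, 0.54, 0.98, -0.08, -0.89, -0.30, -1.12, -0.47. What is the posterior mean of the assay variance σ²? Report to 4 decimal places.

1.4705

With known mean μ and an Inverse-Gamma(α, β) prior on σ², the Normal likelihood is conjugate: posterior is Inv-Gamma(α + n/2, β + Σ(xᵢ−μ)²/2).
Σ(xᵢ−μ)² = (-0.24)² + (-1.21)² + (0.54)² + (0.98)² + (-0.08)² + (-0.89)² + (-0.30)² + (-1.12)² + (-0.47)² = 5.1375.
Posterior: Inv-Gamma(6.19 + 9/2, 11.68 + 5.1375/2) = Inv-Gamma(10.69, 14.24875).
E[σ²|data] = β/(α−1) = 14.24875/9.69 = 1.4705.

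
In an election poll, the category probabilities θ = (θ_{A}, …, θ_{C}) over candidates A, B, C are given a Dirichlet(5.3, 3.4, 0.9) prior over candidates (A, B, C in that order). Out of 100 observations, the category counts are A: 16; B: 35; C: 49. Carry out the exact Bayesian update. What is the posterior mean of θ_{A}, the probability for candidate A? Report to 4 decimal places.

0.1943

The Dirichlet prior is conjugate to the Multinomial likelihood: each posterior αⱼ = prior αⱼ + observed count nⱼ.
Posterior concentration: (21.3, 38.4, 49.9), total = 109.6.
E[θ_{A}|data] = α_{A}/Σα = 21.3/109.6 = 0.1943.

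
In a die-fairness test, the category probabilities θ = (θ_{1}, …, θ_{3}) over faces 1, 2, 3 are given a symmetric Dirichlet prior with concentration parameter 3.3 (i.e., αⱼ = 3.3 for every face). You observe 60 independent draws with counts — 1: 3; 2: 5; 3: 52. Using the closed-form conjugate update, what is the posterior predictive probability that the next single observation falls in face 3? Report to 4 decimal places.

The Dirichlet prior is conjugate to the Multinomial likelihood: each posterior αⱼ = prior αⱼ + observed count nⱼ.
Posterior concentration: (6.3, 8.3, 55.3), total = 69.9.
P(next = 3 | data) = α_{3}/Σα = 0.7911.

0.7911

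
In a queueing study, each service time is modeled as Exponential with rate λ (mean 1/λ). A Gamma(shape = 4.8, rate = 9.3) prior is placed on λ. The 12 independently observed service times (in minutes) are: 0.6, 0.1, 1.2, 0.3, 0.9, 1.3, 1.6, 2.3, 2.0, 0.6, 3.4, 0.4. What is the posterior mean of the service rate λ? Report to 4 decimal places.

With a Gamma(shape α, rate β) prior on the exponential rate λ, the posterior after n observations with total T = Σxᵢ is Gamma(α+n, β+T).
Sum of observations T = 14.7 minutes; n = 12.
Posterior: Gamma(4.8+12, 9.3+14.7) = Gamma(16.8, 24.0).
Posterior mean of λ = α/β = 16.8/24.0 = 0.7000.

0.7000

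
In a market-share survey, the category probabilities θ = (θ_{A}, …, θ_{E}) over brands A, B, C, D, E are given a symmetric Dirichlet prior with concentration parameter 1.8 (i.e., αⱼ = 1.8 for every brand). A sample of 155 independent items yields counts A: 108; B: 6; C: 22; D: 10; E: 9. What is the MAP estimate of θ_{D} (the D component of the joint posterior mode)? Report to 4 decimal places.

The Dirichlet prior is conjugate to the Multinomial likelihood: each posterior αⱼ = prior αⱼ + observed count nⱼ.
Posterior concentration: (109.8, 7.8, 23.8, 11.8, 10.8), total = 164.0.
Joint mode component: (α_{D}−1)/(Σα−K) = 10.8/159.0 = 0.0679.

0.0679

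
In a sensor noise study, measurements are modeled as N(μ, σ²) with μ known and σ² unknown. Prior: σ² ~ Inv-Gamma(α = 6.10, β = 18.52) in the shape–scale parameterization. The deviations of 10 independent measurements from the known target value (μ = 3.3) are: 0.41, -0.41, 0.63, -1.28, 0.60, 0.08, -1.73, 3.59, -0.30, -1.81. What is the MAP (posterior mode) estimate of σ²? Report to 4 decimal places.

With known mean μ and an Inverse-Gamma(α, β) prior on σ², the Normal likelihood is conjugate: posterior is Inv-Gamma(α + n/2, β + Σ(xᵢ−μ)²/2).
Σ(xᵢ−μ)² = (0.41)² + (-0.41)² + (0.63)² + (-1.28)² + (0.60)² + (0.08)² + (-1.73)² + (3.59)² + (-0.30)² + (-1.81)² = 21.9850.
Posterior: Inv-Gamma(6.10 + 10/2, 18.52 + 21.9850/2) = Inv-Gamma(11.10, 29.51250).
Mode = β/(α+1) = 29.51250/12.10 = 2.4390.

2.4390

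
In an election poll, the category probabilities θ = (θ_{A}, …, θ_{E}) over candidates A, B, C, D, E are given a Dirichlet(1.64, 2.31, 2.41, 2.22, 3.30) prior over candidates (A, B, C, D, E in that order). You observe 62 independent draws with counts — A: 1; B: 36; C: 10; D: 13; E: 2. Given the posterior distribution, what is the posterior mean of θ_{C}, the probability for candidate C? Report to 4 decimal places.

0.1680

The Dirichlet prior is conjugate to the Multinomial likelihood: each posterior αⱼ = prior αⱼ + observed count nⱼ.
Posterior concentration: (2.64, 38.31, 12.41, 15.22, 5.30), total = 73.88.
E[θ_{C}|data] = α_{C}/Σα = 12.41/73.88 = 0.1680.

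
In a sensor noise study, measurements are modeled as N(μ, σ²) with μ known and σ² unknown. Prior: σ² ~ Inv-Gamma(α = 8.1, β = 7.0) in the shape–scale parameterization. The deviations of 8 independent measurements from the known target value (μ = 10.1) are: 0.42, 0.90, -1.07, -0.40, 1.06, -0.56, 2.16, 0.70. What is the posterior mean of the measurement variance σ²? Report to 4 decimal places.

1.0308

With known mean μ and an Inverse-Gamma(α, β) prior on σ², the Normal likelihood is conjugate: posterior is Inv-Gamma(α + n/2, β + Σ(xᵢ−μ)²/2).
Σ(xᵢ−μ)² = (0.42)² + (0.90)² + (-1.07)² + (-0.40)² + (1.06)² + (-0.56)² + (2.16)² + (0.70)² = 8.8841.
Posterior: Inv-Gamma(8.1 + 8/2, 7.0 + 8.8841/2) = Inv-Gamma(12.10, 11.44205).
E[σ²|data] = β/(α−1) = 11.44205/11.10 = 1.0308.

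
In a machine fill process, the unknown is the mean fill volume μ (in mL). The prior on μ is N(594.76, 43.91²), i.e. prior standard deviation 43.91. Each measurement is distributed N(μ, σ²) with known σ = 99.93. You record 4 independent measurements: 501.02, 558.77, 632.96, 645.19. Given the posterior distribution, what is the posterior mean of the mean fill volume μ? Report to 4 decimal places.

For Normal data with known variance σ², a Normal(μ₀, σ₀²) prior on μ is conjugate. Posterior precision = 1/σ₀² + n/σ²; posterior mean is the precision-weighted average of μ₀ and x̄.
Σxᵢ = 501.02 + 558.77 + 632.96 + 645.19 = 2337.94, so n·x̄ = 2337.94.
σ₀² = 43.91² = 1928.0881, σ² = 99.93² = 9986.0049; σ² + n·σ₀² = 9986.0049 + 4·1928.0881 = 17698.3573.
Posterior mean = (μ₀/σ₀² + n·x̄/σ²)/(1/σ₀² + n/σ²) = (σ²·μ₀ + σ₀²·n·x̄)/(σ² + n·σ₀²) = (9986.0049·594.76 + 1928.0881·2337.94)/17698.3573 = 10447030.566838/17698.3573 = 590.2825.

590.2825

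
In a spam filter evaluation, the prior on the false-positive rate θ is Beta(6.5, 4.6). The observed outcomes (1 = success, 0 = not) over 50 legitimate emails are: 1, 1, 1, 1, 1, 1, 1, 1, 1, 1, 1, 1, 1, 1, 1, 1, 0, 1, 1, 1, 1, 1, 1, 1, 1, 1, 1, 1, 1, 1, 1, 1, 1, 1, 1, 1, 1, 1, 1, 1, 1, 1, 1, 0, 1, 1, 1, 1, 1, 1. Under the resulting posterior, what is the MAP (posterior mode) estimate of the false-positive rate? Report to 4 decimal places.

0.9052

The Beta prior is conjugate to a Binomial/Bernoulli likelihood; the update adds successes to α and failures to β.
Posterior: Beta(α+k, β+n−k) = Beta(6.5+48, 4.6+2) = Beta(54.5, 6.6).
Mode of Beta(a,b) for a,b>1 is (a−1)/(a+b−2) = 53.5/59.1 = 0.9052.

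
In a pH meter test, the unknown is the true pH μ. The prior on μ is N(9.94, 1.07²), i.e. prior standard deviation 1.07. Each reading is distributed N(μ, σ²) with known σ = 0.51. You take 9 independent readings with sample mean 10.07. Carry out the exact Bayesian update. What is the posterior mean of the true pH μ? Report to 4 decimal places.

10.0668

For Normal data with known variance σ², a Normal(μ₀, σ₀²) prior on μ is conjugate. Posterior precision = 1/σ₀² + n/σ²; posterior mean is the precision-weighted average of μ₀ and x̄.
n·x̄ = 9·10.07 = 90.63.
σ₀² = 1.07² = 1.1449, σ² = 0.51² = 0.2601; σ² + n·σ₀² = 0.2601 + 9·1.1449 = 10.5642.
Posterior mean = (μ₀/σ₀² + n·x̄/σ²)/(1/σ₀² + n/σ²) = (σ²·μ₀ + σ₀²·n·x̄)/(σ² + n·σ₀²) = (0.2601·9.94 + 1.1449·90.63)/10.5642 = 106.347681/10.5642 = 10.0668.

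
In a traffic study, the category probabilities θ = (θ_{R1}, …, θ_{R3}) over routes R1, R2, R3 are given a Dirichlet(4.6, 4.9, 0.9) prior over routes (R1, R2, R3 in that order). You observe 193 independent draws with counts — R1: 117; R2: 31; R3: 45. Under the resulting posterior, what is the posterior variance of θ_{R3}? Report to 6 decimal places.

0.000855

The Dirichlet prior is conjugate to the Multinomial likelihood: each posterior αⱼ = prior αⱼ + observed count nⱼ.
Posterior concentration: (121.6, 35.9, 45.9), total = 203.4.
Var[θ_j] = α_j(Σα−α_j)/((Σα)²(Σα+1)) = 45.9·157.5/(203.4²·204.4) = 0.000855.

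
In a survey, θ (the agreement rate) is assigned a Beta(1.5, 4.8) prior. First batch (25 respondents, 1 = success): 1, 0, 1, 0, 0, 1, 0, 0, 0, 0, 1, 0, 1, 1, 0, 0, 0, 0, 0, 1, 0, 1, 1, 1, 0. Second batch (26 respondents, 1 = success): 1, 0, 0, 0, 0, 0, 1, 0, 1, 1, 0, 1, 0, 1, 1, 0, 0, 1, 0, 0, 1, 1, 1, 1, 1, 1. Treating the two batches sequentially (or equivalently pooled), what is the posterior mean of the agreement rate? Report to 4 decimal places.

The Beta prior is conjugate to a Binomial/Bernoulli likelihood; the update adds successes to α and failures to β.
After batch 1: Beta(1.5+10, 4.8+15) = Beta(11.5, 19.8).
After batch 2: Beta(11.5+14, 19.8+12) = Beta(25.5, 31.8).
Posterior mean = α/(α+β) = 25.5/57.3 = 0.4450.

0.4450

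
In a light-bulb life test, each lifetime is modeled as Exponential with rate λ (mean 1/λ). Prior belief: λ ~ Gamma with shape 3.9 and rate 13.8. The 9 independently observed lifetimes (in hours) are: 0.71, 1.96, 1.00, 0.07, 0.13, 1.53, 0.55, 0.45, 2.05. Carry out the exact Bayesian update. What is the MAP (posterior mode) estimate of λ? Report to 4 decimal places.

0.5348

With a Gamma(shape α, rate β) prior on the exponential rate λ, the posterior after n observations with total T = Σxᵢ is Gamma(α+n, β+T).
Sum of observations T = 8.45 hours; n = 9.
Posterior: Gamma(3.9+9, 13.8+8.45) = Gamma(12.9, 22.25).
Mode = (α−1)/β = 0.5348.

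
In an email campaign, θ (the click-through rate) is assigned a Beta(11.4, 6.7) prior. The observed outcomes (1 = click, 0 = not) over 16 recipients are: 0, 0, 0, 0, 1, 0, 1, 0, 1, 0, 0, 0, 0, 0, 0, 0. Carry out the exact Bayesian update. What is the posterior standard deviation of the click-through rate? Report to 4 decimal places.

0.0834

The Beta prior is conjugate to a Binomial/Bernoulli likelihood; the update adds successes to α and failures to β.
Posterior: Beta(α+k, β+n−k) = Beta(11.4+3, 6.7+13) = Beta(14.4, 19.7).
Var = αβ/((α+β)²(α+β+1)) = 14.4·19.7/(34.1²·35.1) = 0.00695045; SD = √0.00695045 = 0.0834.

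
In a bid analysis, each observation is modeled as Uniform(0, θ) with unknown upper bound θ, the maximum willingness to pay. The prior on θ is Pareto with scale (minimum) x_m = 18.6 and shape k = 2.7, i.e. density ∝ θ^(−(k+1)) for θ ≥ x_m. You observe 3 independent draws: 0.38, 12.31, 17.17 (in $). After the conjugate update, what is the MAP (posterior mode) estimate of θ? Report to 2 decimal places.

18.60

A Pareto(scale x_m, shape k) prior on the upper bound θ of Uniform(0, θ) is conjugate: posterior is Pareto(max(x_m, max xᵢ), k + n).
Sample maximum = 17.17; prior scale x_m = 18.6 → posterior scale = max = 18.60.
Posterior shape = 2.7 + 3 = 5.7.
The Pareto density is decreasing on [x_m, ∞), so the mode is x_m = 18.60.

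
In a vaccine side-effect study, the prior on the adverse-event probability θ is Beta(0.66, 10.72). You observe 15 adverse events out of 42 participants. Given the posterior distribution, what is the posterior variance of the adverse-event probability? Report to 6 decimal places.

The Beta prior is conjugate to a Binomial/Bernoulli likelihood; the update adds successes to α and failures to β.
Posterior: Beta(α+k, β+n−k) = Beta(0.66+15, 10.72+27) = Beta(15.66, 37.72).
Var = αβ/((α+β)²(α+β+1)) = 15.66·37.72/(53.38²·54.38) = 0.003812.

0.003812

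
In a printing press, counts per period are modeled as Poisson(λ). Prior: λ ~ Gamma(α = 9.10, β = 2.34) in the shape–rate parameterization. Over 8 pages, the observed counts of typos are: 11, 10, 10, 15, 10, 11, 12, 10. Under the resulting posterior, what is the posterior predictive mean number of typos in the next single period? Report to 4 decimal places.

With a Gamma(shape α, rate β) prior, the Poisson likelihood is conjugate: the posterior is Gamma(α + ΣXᵢ, β + n).
Sum of counts S = 89 over n = 8 pages.
Posterior: Gamma(α+S, β+n) = Gamma(9.10+89, 2.34+8) = Gamma(98.10, 10.34).
The predictive distribution for one future period is NegBinom with mean α/β = 9.4874.

9.4874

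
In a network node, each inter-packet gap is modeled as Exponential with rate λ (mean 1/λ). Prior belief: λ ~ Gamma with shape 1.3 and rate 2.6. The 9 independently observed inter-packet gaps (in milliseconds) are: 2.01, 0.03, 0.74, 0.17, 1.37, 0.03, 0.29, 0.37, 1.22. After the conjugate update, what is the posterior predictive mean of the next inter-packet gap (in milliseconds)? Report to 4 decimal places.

0.9495

With a Gamma(shape α, rate β) prior on the exponential rate λ, the posterior after n observations with total T = Σxᵢ is Gamma(α+n, β+T).
Sum of observations T = 6.23 milliseconds; n = 9.
Posterior: Gamma(1.3+9, 2.6+6.23) = Gamma(10.3, 8.83).
The predictive distribution for the next observation is Lomax; its mean is β/(α−1) = 8.83/9.3 = 0.9495.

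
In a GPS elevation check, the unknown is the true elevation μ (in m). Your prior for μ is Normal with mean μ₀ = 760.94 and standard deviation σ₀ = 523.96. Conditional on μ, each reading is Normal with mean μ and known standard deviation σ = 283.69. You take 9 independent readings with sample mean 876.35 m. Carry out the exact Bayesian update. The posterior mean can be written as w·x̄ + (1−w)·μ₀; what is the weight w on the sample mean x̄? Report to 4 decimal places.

For Normal data with known variance σ², a Normal(μ₀, σ₀²) prior on μ is conjugate. Posterior precision = 1/σ₀² + n/σ²; posterior mean is the precision-weighted average of μ₀ and x̄.
σ₀² = 523.96² = 274534.0816, σ² = 283.69² = 80480.0161. Prior precision 1/σ₀² = 1/274534.0816; data precision n/σ² = 9/80480.0161.
w = (n/σ²)/(1/σ₀² + n/σ²) = n·σ₀²/(σ² + n·σ₀²) = 9·274534.0816/(80480.0161 + 9·274534.0816) = 2470806.7344/2551286.7505 = 0.9685.

0.9685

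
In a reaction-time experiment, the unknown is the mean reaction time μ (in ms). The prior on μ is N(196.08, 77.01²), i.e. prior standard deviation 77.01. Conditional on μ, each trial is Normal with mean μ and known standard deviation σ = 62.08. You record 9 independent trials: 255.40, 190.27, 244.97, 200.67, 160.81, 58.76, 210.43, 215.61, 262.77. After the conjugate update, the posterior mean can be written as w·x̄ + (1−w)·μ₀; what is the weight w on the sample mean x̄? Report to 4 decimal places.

For Normal data with known variance σ², a Normal(μ₀, σ₀²) prior on μ is conjugate. Posterior precision = 1/σ₀² + n/σ²; posterior mean is the precision-weighted average of μ₀ and x̄.
σ₀² = 77.01² = 5930.5401, σ² = 62.08² = 3853.9264. Prior precision 1/σ₀² = 1/5930.5401; data precision n/σ² = 9/3853.9264.
w = (n/σ²)/(1/σ₀² + n/σ²) = n·σ₀²/(σ² + n·σ₀²) = 9·5930.5401/(3853.9264 + 9·5930.5401) = 53374.8609/57228.7873 = 0.9327.

0.9327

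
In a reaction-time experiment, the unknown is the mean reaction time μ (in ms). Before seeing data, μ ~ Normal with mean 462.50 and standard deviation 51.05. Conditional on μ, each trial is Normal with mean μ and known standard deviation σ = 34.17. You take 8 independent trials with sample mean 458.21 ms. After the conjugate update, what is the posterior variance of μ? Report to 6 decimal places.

For Normal data with known variance σ², a Normal(μ₀, σ₀²) prior on μ is conjugate. Posterior precision = 1/σ₀² + n/σ²; posterior mean is the precision-weighted average of μ₀ and x̄.
σ₀² = 51.05² = 2606.1025, σ² = 34.17² = 1167.5889; σ² + n·σ₀² = 1167.5889 + 8·2606.1025 = 22016.4089.
Posterior precision = 1/σ₀² + n/σ² = 1/2606.1025 + 8/1167.5889 = (σ² + n·σ₀²)/(σ₀²σ²) = 22016.4089/(2606.1025·1167.5889); posterior variance σₙ² = σ₀²σ²/(σ² + n·σ₀²) = 2606.1025·1167.5889/22016.4089 = 138.208568.

138.208568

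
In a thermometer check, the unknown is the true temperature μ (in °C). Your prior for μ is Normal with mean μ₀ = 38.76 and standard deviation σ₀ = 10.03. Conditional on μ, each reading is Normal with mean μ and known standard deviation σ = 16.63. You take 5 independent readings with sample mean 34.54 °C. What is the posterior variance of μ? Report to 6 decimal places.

35.689136

For Normal data with known variance σ², a Normal(μ₀, σ₀²) prior on μ is conjugate. Posterior precision = 1/σ₀² + n/σ²; posterior mean is the precision-weighted average of μ₀ and x̄.
σ₀² = 10.03² = 100.6009, σ² = 16.63² = 276.5569; σ² + n·σ₀² = 276.5569 + 5·100.6009 = 779.5614.
Posterior precision = 1/σ₀² + n/σ² = 1/100.6009 + 5/276.5569 = (σ² + n·σ₀²)/(σ₀²σ²) = 779.5614/(100.6009·276.5569); posterior variance σₙ² = σ₀²σ²/(σ² + n·σ₀²) = 100.6009·276.5569/779.5614 = 35.689136.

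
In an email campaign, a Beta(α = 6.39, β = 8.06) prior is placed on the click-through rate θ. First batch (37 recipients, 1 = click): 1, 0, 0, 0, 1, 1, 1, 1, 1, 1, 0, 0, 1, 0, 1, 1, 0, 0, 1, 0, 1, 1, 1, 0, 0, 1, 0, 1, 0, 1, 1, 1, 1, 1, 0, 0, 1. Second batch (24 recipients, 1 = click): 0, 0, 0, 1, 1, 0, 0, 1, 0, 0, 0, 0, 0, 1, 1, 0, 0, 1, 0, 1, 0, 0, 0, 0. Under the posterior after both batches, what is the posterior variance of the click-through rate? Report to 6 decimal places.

The Beta prior is conjugate to a Binomial/Bernoulli likelihood; the update adds successes to α and failures to β.
After batch 1: Beta(6.39+22, 8.06+15) = Beta(28.39, 23.06).
After batch 2: Beta(28.39+7, 23.06+17) = Beta(35.39, 40.06).
Var = αβ/((α+β)²(α+β+1)) = 35.39·40.06/(75.45²·76.45) = 0.003258.

0.003258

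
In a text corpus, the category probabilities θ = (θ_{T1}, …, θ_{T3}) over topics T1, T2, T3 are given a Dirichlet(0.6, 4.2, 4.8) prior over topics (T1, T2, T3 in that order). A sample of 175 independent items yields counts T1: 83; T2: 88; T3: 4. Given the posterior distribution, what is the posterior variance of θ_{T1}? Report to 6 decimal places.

0.001335

The Dirichlet prior is conjugate to the Multinomial likelihood: each posterior αⱼ = prior αⱼ + observed count nⱼ.
Posterior concentration: (83.6, 92.2, 8.8), total = 184.6.
Var[θ_j] = α_j(Σα−α_j)/((Σα)²(Σα+1)) = 83.6·101.0/(184.6²·185.6) = 0.001335.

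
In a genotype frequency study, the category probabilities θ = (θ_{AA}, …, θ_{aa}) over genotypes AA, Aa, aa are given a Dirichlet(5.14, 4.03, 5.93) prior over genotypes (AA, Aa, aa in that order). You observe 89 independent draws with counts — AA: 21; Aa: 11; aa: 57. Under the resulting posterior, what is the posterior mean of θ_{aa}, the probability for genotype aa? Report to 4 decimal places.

The Dirichlet prior is conjugate to the Multinomial likelihood: each posterior αⱼ = prior αⱼ + observed count nⱼ.
Posterior concentration: (26.14, 15.03, 62.93), total = 104.10.
E[θ_{aa}|data] = α_{aa}/Σα = 62.93/104.10 = 0.6045.

0.6045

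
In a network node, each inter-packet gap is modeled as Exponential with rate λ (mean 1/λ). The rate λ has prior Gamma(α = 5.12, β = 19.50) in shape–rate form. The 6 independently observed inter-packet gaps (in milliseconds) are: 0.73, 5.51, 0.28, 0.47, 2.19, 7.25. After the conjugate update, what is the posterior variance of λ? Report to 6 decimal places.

0.008614

With a Gamma(shape α, rate β) prior on the exponential rate λ, the posterior after n observations with total T = Σxᵢ is Gamma(α+n, β+T).
Sum of observations T = 16.43 milliseconds; n = 6.
Posterior: Gamma(5.12+6, 19.50+16.43) = Gamma(11.12, 35.93).
Var = α/β² = 0.008614.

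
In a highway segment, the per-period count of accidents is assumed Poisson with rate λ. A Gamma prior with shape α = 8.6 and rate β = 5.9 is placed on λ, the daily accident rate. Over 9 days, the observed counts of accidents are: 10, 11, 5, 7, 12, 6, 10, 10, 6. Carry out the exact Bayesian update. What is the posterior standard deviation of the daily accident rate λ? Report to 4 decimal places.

0.6209

With a Gamma(shape α, rate β) prior, the Poisson likelihood is conjugate: the posterior is Gamma(α + ΣXᵢ, β + n).
Sum of counts S = 77 over n = 9 days.
Posterior: Gamma(α+S, β+n) = Gamma(8.6+77, 5.9+9) = Gamma(85.6, 14.9).
SD = √α/β = √85.6/14.9 = 0.6209.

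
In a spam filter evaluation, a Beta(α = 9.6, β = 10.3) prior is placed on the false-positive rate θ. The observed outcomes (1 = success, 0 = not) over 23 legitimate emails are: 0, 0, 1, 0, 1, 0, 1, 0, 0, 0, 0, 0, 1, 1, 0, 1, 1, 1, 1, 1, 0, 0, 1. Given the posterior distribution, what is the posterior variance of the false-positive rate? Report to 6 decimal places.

The Beta prior is conjugate to a Binomial/Bernoulli likelihood; the update adds successes to α and failures to β.
Posterior: Beta(α+k, β+n−k) = Beta(9.6+11, 10.3+12) = Beta(20.6, 22.3).
Var = αβ/((α+β)²(α+β+1)) = 20.6·22.3/(42.9²·43.9) = 0.005686.

0.005686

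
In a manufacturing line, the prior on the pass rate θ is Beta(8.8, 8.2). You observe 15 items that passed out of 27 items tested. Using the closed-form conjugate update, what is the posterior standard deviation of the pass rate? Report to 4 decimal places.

0.0743

The Beta prior is conjugate to a Binomial/Bernoulli likelihood; the update adds successes to α and failures to β.
Posterior: Beta(α+k, β+n−k) = Beta(8.8+15, 8.2+12) = Beta(23.8, 20.2).
Var = αβ/((α+β)²(α+β+1)) = 23.8·20.2/(44.0²·45.0) = 0.00551837; SD = √0.00551837 = 0.0743.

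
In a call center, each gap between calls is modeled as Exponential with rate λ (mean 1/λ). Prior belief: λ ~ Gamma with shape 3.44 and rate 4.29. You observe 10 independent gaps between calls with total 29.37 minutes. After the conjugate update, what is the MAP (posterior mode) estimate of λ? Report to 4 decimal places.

With a Gamma(shape α, rate β) prior on the exponential rate λ, the posterior after n observations with total T = Σxᵢ is Gamma(α+n, β+T).
Posterior: Gamma(3.44+10, 4.29+29.37) = Gamma(13.44, 33.66).
Mode = (α−1)/β = 0.3696.

0.3696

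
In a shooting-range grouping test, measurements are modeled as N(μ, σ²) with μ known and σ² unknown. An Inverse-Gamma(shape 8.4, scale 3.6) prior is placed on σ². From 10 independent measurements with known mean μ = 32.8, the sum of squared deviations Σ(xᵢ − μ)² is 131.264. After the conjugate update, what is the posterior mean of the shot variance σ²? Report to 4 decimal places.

With known mean μ and an Inverse-Gamma(α, β) prior on σ², the Normal likelihood is conjugate: posterior is Inv-Gamma(α + n/2, β + Σ(xᵢ−μ)²/2).
Posterior: Inv-Gamma(8.4 + 10/2, 3.6 + 131.264/2) = Inv-Gamma(13.40, 69.2320).
E[σ²|data] = β/(α−1) = 69.2320/12.40 = 5.5832.

5.5832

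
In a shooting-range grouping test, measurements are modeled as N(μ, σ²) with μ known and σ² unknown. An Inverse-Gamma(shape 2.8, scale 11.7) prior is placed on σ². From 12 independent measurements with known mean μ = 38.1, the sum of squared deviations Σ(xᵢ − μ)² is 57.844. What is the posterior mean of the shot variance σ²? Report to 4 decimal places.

With known mean μ and an Inverse-Gamma(α, β) prior on σ², the Normal likelihood is conjugate: posterior is Inv-Gamma(α + n/2, β + Σ(xᵢ−μ)²/2).
Posterior: Inv-Gamma(2.8 + 12/2, 11.7 + 57.844/2) = Inv-Gamma(8.80, 40.6220).
E[σ²|data] = β/(α−1) = 40.6220/7.80 = 5.2079.

5.2079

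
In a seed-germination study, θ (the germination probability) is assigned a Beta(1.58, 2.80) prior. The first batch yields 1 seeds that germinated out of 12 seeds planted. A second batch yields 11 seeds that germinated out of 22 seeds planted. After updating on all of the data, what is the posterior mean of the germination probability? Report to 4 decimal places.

0.3538

The Beta prior is conjugate to a Binomial/Bernoulli likelihood; the update adds successes to α and failures to β.
After batch 1: Beta(1.58+1, 2.80+11) = Beta(2.58, 13.80).
After batch 2: Beta(2.58+11, 13.80+11) = Beta(13.58, 24.80).
Posterior mean = α/(α+β) = 13.58/38.38 = 0.3538.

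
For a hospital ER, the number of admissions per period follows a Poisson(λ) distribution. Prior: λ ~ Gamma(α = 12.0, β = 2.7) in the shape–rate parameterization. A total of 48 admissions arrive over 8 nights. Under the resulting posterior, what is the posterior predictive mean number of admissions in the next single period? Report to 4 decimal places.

With a Gamma(shape α, rate β) prior, the Poisson likelihood is conjugate: the posterior is Gamma(α + ΣXᵢ, β + n).
Posterior: Gamma(α+S, β+n) = Gamma(12.0+48, 2.7+8) = Gamma(60.0, 10.7).
The predictive distribution for one future period is NegBinom with mean α/β = 5.6075.

5.6075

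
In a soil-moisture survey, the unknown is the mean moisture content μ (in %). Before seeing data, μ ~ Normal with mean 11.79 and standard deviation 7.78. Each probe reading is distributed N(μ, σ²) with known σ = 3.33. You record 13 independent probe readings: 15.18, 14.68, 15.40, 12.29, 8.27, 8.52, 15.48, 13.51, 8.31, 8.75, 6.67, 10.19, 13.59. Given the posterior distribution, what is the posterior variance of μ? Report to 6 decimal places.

0.841139

For Normal data with known variance σ², a Normal(μ₀, σ₀²) prior on μ is conjugate. Posterior precision = 1/σ₀² + n/σ²; posterior mean is the precision-weighted average of μ₀ and x̄.
σ₀² = 7.78² = 60.5284, σ² = 3.33² = 11.0889; σ² + n·σ₀² = 11.0889 + 13·60.5284 = 797.9581.
Posterior precision = 1/σ₀² + n/σ² = 1/60.5284 + 13/11.0889 = (σ² + n·σ₀²)/(σ₀²σ²) = 797.9581/(60.5284·11.0889); posterior variance σₙ² = σ₀²σ²/(σ² + n·σ₀²) = 60.5284·11.0889/797.9581 = 0.841139.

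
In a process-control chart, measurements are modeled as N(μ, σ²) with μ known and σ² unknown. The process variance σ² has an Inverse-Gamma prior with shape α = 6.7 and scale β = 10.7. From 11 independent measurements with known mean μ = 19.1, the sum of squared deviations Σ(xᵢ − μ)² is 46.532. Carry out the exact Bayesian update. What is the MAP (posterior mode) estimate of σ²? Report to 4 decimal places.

2.5732

With known mean μ and an Inverse-Gamma(α, β) prior on σ², the Normal likelihood is conjugate: posterior is Inv-Gamma(α + n/2, β + Σ(xᵢ−μ)²/2).
Posterior: Inv-Gamma(6.7 + 11/2, 10.7 + 46.532/2) = Inv-Gamma(12.20, 33.9660).
Mode = β/(α+1) = 33.9660/13.20 = 2.5732.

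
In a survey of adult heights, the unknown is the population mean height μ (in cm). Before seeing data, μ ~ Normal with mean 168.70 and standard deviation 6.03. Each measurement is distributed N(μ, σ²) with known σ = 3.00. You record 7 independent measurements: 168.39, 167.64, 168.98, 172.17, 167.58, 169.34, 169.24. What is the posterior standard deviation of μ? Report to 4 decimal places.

For Normal data with known variance σ², a Normal(μ₀, σ₀²) prior on μ is conjugate. Posterior precision = 1/σ₀² + n/σ²; posterior mean is the precision-weighted average of μ₀ and x̄.
σ₀² = 6.03² = 36.3609, σ² = 3.00² = 9; σ² + n·σ₀² = 9 + 7·36.3609 = 263.5263.
Posterior precision = 1/σ₀² + n/σ² = 1/36.3609 + 7/9 = (σ² + n·σ₀²)/(σ₀²σ²) = 263.5263/(36.3609·9); posterior variance σₙ² = σ₀²σ²/(σ² + n·σ₀²) = 36.3609·9/263.5263 = 1.241804.
Posterior SD = √σₙ² = √(36.3609·9/263.5263) = 1.1144.

1.1144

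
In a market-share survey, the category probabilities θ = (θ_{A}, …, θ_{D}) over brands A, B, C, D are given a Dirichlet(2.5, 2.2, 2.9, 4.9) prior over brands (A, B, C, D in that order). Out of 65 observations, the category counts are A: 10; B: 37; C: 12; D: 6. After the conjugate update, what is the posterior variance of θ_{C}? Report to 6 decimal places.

0.001978

The Dirichlet prior is conjugate to the Multinomial likelihood: each posterior αⱼ = prior αⱼ + observed count nⱼ.
Posterior concentration: (12.5, 39.2, 14.9, 10.9), total = 77.5.
Var[θ_j] = α_j(Σα−α_j)/((Σα)²(Σα+1)) = 14.9·62.6/(77.5²·78.5) = 0.001978.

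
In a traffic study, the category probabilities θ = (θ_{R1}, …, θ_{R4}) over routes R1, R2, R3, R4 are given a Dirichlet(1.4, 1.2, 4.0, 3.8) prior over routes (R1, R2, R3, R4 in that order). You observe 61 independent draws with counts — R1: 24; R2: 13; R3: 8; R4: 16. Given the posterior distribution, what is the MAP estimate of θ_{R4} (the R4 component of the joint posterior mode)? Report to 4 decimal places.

The Dirichlet prior is conjugate to the Multinomial likelihood: each posterior αⱼ = prior αⱼ + observed count nⱼ.
Posterior concentration: (25.4, 14.2, 12.0, 19.8), total = 71.4.
Joint mode component: (α_{R4}−1)/(Σα−K) = 18.8/67.4 = 0.2789.

0.2789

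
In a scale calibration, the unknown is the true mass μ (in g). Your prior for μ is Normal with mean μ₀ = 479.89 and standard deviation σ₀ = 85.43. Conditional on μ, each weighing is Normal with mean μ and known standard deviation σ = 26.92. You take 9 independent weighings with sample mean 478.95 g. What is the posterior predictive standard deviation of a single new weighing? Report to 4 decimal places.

28.3607

For Normal data with known variance σ², a Normal(μ₀, σ₀²) prior on μ is conjugate. Posterior precision = 1/σ₀² + n/σ²; posterior mean is the precision-weighted average of μ₀ and x̄.
σ₀² = 85.43² = 7298.2849, σ² = 26.92² = 724.6864; σ² + n·σ₀² = 724.6864 + 9·7298.2849 = 66409.2505.
Posterior precision = 1/σ₀² + n/σ² = 1/7298.2849 + 9/724.6864 = (σ² + n·σ₀²)/(σ₀²σ²) = 66409.2505/(7298.2849·724.6864); posterior variance σₙ² = σ₀²σ²/(σ² + n·σ₀²) = 7298.2849·724.6864/66409.2505 = 79.642034.
Predictive variance for one new observation = σₙ² + σ² = 7298.2849·724.6864/66409.2505 + 724.6864 = σ²·(σ₀² + 66409.2505)/66409.2505 = 724.6864·73707.5354/66409.2505 = 804.328434; SD = √(724.6864·73707.5354/66409.2505) = 28.3607.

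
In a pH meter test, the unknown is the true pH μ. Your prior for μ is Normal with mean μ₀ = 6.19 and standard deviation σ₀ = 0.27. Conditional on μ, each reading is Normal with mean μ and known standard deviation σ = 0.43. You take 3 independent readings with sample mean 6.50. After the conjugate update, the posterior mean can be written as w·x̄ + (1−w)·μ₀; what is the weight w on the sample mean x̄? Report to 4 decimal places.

For Normal data with known variance σ², a Normal(μ₀, σ₀²) prior on μ is conjugate. Posterior precision = 1/σ₀² + n/σ²; posterior mean is the precision-weighted average of μ₀ and x̄.
σ₀² = 0.27² = 0.0729, σ² = 0.43² = 0.1849. Prior precision 1/σ₀² = 1/0.0729; data precision n/σ² = 3/0.1849.
w = (n/σ²)/(1/σ₀² + n/σ²) = n·σ₀²/(σ² + n·σ₀²) = 3·0.0729/(0.1849 + 3·0.0729) = 0.2187/0.4036 = 0.5419.

0.5419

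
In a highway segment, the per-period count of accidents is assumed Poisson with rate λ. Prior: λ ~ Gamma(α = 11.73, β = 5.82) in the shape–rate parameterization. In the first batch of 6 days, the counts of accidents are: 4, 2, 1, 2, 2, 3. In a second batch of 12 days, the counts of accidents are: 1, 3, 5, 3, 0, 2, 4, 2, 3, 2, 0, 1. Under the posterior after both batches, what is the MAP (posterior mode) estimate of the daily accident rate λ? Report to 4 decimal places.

With a Gamma(shape α, rate β) prior, the Poisson likelihood is conjugate: the posterior is Gamma(α + ΣXᵢ, β + n).
Batch 1: sum of counts S = 14 over n = 6 days.
After batch 1: Gamma(α+S, β+n) = Gamma(11.73+14, 5.82+6) = Gamma(25.73, 11.82).
Batch 2: sum of counts S = 26 over n = 12 days.
After batch 2: Gamma(α+S, β+n) = Gamma(25.73+26, 11.82+12) = Gamma(51.73, 23.82).
Mode of Gamma(α,β) for α≥1 is (α−1)/β = 50.73/23.82 = 2.1297.

2.1297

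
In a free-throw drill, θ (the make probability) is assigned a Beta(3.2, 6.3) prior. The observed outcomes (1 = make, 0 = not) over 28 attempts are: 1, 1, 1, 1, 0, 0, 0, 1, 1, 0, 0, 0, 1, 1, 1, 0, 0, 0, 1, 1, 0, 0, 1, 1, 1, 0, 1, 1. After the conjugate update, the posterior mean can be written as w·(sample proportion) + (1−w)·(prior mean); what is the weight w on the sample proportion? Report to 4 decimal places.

0.7467

The Beta prior is conjugate to a Binomial/Bernoulli likelihood; the update adds successes to α and failures to β.
Posterior mean = (α₀+k)/(α₀+β₀+n) = [n/(α₀+β₀+n)]·(k/n) + [(α₀+β₀)/(α₀+β₀+n)]·α₀/(α₀+β₀), so only n and the prior enter the weight.
The weight on the data is w = n/(α₀+β₀+n) = 28/(3.2+6.3+28) = 28/37.5 = 0.7467.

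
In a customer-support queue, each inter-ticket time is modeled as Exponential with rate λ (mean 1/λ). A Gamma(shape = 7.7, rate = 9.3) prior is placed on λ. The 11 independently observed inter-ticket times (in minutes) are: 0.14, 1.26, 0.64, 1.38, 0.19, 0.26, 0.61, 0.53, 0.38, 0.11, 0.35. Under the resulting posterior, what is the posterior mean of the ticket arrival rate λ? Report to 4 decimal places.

1.2343

With a Gamma(shape α, rate β) prior on the exponential rate λ, the posterior after n observations with total T = Σxᵢ is Gamma(α+n, β+T).
Sum of observations T = 5.85 minutes; n = 11.
Posterior: Gamma(7.7+11, 9.3+5.85) = Gamma(18.7, 15.15).
Posterior mean of λ = α/β = 18.7/15.15 = 1.2343.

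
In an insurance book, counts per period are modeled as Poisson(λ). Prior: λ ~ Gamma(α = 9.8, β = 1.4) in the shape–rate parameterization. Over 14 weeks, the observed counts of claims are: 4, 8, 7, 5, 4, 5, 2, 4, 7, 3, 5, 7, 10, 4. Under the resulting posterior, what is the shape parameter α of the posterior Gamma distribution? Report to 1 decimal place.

84.8

With a Gamma(shape α, rate β) prior, the Poisson likelihood is conjugate: the posterior is Gamma(α + ΣXᵢ, β + n).
Sum of counts S = 75 over n = 14 weeks.
Posterior: Gamma(α+S, β+n) = Gamma(9.8+75, 1.4+14) = Gamma(84.8, 15.4).
Posterior α = 84.8.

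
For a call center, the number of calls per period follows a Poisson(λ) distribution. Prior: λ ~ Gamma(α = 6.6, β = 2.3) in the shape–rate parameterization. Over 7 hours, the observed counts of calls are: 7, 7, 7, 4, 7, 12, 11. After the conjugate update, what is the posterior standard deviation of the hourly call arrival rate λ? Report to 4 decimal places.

With a Gamma(shape α, rate β) prior, the Poisson likelihood is conjugate: the posterior is Gamma(α + ΣXᵢ, β + n).
Sum of counts S = 55 over n = 7 hours.
Posterior: Gamma(α+S, β+n) = Gamma(6.6+55, 2.3+7) = Gamma(61.6, 9.3).
SD = √α/β = √61.6/9.3 = 0.8439.

0.8439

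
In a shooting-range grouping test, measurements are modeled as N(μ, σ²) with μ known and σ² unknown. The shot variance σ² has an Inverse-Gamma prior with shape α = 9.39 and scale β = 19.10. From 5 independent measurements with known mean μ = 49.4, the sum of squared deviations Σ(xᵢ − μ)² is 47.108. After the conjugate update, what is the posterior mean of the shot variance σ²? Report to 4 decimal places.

With known mean μ and an Inverse-Gamma(α, β) prior on σ², the Normal likelihood is conjugate: posterior is Inv-Gamma(α + n/2, β + Σ(xᵢ−μ)²/2).
Posterior: Inv-Gamma(9.39 + 5/2, 19.10 + 47.108/2) = Inv-Gamma(11.89, 42.6540).
E[σ²|data] = β/(α−1) = 42.6540/10.89 = 3.9168.

3.9168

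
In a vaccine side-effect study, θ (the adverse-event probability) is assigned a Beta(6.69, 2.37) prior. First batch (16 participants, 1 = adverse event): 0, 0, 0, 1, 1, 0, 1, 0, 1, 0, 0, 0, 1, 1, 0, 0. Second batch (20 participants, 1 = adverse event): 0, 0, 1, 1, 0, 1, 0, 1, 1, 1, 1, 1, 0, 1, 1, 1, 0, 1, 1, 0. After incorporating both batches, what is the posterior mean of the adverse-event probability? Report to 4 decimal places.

0.5701

The Beta prior is conjugate to a Binomial/Bernoulli likelihood; the update adds successes to α and failures to β.
After batch 1: Beta(6.69+6, 2.37+10) = Beta(12.69, 12.37).
After batch 2: Beta(12.69+13, 12.37+7) = Beta(25.69, 19.37).
Posterior mean = α/(α+β) = 25.69/45.06 = 0.5701.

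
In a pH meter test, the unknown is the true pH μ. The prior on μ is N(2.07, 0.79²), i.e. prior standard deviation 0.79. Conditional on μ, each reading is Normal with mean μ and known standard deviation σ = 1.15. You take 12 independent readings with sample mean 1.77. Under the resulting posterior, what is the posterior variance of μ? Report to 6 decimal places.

For Normal data with known variance σ², a Normal(μ₀, σ₀²) prior on μ is conjugate. Posterior precision = 1/σ₀² + n/σ²; posterior mean is the precision-weighted average of μ₀ and x̄.
σ₀² = 0.79² = 0.6241, σ² = 1.15² = 1.3225; σ² + n·σ₀² = 1.3225 + 12·0.6241 = 8.8117.
Posterior precision = 1/σ₀² + n/σ² = 1/0.6241 + 12/1.3225 = (σ² + n·σ₀²)/(σ₀²σ²) = 8.8117/(0.6241·1.3225); posterior variance σₙ² = σ₀²σ²/(σ² + n·σ₀²) = 0.6241·1.3225/8.8117 = 0.093668.

0.093668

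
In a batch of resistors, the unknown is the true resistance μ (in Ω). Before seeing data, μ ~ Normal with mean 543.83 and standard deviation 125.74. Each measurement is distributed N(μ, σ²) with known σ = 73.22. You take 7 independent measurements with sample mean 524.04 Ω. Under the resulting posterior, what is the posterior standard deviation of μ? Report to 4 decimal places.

For Normal data with known variance σ², a Normal(μ₀, σ₀²) prior on μ is conjugate. Posterior precision = 1/σ₀² + n/σ²; posterior mean is the precision-weighted average of μ₀ and x̄.
σ₀² = 125.74² = 15810.5476, σ² = 73.22² = 5361.1684; σ² + n·σ₀² = 5361.1684 + 7·15810.5476 = 116035.0016.
Posterior precision = 1/σ₀² + n/σ² = 1/15810.5476 + 7/5361.1684 = (σ² + n·σ₀²)/(σ₀²σ²) = 116035.0016/(15810.5476·5361.1684); posterior variance σₙ² = σ₀²σ²/(σ² + n·σ₀²) = 15810.5476·5361.1684/116035.0016 = 730.495170.
Posterior SD = √σₙ² = √(15810.5476·5361.1684/116035.0016) = 27.0277.

27.0277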